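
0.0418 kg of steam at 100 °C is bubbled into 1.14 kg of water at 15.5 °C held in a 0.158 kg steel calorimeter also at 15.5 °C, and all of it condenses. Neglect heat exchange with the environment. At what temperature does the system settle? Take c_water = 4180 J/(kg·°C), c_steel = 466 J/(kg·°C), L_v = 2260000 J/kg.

Sum of m c ΔT and latent-heat terms is zero:
latent heat released on condensation: 0.0418·2260000 = 94468
  condensed water 100 °C→T: 174.72(T − 100)
  original water: 4765.2(T − 15.5)
  cup: 73.63(T − 15.5)
5013.6 T = 94468 + 17472 + 75002 = 186942
T ≈ 37.29 °C — below 100 °C, confirming all the steam condensed.

T_f ≈ 37.3 °C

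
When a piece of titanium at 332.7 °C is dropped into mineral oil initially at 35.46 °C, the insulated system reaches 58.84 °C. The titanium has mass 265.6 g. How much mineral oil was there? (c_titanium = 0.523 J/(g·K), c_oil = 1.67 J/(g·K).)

Energy conservation, ΣQ = 0:
265.6×0.523×(58.84 − 332.7) + m×1.67×(58.84 − 35.46) = 0
39.04 m = 38042
m = 38042/39.04 ≈ 974.3 g

m ≈ 974 g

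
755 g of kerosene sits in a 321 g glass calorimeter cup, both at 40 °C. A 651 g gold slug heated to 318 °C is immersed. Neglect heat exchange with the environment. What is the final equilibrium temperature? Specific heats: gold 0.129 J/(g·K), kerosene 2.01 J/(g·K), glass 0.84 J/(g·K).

Setting the total heat transfer to zero:
651·0.129·(T − 318) + 755·2.01·(T − 40) + 321·0.84·(T − 40) = 0
1871.2 T = 98193
T = 98193/1871.2 ≈ 52.48 °C

T_f ≈ 52.5 °C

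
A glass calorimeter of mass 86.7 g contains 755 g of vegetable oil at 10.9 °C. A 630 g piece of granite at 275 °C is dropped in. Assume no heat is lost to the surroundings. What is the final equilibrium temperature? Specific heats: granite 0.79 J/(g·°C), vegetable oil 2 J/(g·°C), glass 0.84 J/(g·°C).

T_f ≈ 74.1 °C

With ΣQ=0 the equilibrium temperature is the m·c-weighted mean:
T_f = (497.7·275 + 1510·10.9 + 72.83·10.9) / (497.7 + 1510 + 72.83)
    = 154120 / 2080.5 ≈ 74.08 °C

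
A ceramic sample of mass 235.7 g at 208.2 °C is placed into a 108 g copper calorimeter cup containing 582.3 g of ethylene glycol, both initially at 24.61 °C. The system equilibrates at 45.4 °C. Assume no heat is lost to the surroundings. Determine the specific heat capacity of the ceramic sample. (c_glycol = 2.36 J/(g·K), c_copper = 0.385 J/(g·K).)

Energy conservation, ΣQ = 0:
235.7×c×(45.4 − 208.2) + 582.3×2.36×(45.4 − 24.61) + 108×0.385×(45.4 − 24.61) = 0
-38372 c = -29435
c = -29435/-38372 ≈ 0.7671 J/(g·K)

c ≈ 0.767 J/(g·K)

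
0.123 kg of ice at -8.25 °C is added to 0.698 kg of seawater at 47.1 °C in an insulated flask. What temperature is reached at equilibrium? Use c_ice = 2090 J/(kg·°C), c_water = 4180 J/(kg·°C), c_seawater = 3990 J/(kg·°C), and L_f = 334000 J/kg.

T_f ≈ 26.7 °C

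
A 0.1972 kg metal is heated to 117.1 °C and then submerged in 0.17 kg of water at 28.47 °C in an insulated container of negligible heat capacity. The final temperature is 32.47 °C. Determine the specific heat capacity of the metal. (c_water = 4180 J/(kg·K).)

c ≈ 170 J/(kg·K)

Let T be the final temperature. ΣQ_i = 0:
0.1972·c·(32.47 − 117.1) + 0.17·4180·(32.47 − 28.47) = 0
-16.69 c = -2842.4
c = -2842.4/-16.69 ≈ 170.3 J/(kg·K)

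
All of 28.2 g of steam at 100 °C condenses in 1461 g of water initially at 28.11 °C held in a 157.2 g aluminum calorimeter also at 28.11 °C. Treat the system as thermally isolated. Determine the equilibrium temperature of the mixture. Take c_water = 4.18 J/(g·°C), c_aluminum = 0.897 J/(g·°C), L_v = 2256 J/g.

Setting the total heat transfer to zero:
latent heat released on condensation: 28.2×2256 = 63619; condensate cools 100→T: 28.2×4.18×(T − 100) = 117.88(T − 100); original water: 6107(T − 28.11); cup: 141.01(T − 28.11)
6365.9 T = 63619 + 11788 + 175631 = 251038
T ≈ 39.43 °C, under the boiling point, so the assumption holds.

T_f ≈ 39.4 °C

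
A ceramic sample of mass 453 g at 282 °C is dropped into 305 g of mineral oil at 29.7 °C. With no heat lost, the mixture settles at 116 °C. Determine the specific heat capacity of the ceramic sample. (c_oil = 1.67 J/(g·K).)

Energy conservation, ΣQ = 0:
453×c×(116 − 282) + 305×1.67×(116 − 29.7) = 0
-75198 c = -43957
c = -43957/-75198 ≈ 0.5845 J/(g·K)

c ≈ 0.585 J/(g·K)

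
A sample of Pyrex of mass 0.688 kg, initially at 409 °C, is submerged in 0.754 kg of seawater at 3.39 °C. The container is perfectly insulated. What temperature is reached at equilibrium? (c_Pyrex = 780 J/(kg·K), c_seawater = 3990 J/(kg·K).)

T_f ≈ 64.8 °C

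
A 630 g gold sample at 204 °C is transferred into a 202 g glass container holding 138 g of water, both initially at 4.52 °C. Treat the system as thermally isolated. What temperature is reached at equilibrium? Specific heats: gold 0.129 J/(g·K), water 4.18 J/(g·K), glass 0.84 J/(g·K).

T_f ≈ 24.1 °C

Setting the total heat transfer to zero:
630*0.129*(T − 204) + 138*4.18*(T − 4.52) + 202*0.84*(T − 4.52) = 0
827.79 T = 19953
T ≈ 24.10 °C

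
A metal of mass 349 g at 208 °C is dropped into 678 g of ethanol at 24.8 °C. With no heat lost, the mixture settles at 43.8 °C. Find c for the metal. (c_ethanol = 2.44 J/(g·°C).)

Net heat exchanged in the isolated system is zero:
349×c×(43.8 − 208) + 678×2.44×(43.8 − 24.8) = 0
-57306 c = -31432
c = -31432/-57306 ≈ 0.5485 J/(g·°C)

c ≈ 0.548 J/(g·°C)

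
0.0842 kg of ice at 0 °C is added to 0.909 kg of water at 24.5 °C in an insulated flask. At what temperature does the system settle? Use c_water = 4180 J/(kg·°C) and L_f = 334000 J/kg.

T_f ≈ 15.6 °C

Net heat exchanged in the isolated system is zero:
latent heat to melt: 0.0842·334000 = 28123; warm the meltwater: 351.96 T; water cools: 0.909·4180·(T − 24.5) = 3799.6(T − 24.5)
4151.6 T = 93091 − 28123 = 64968
T ≈ 15.65 °C — above 0 °C, consistent with complete melting.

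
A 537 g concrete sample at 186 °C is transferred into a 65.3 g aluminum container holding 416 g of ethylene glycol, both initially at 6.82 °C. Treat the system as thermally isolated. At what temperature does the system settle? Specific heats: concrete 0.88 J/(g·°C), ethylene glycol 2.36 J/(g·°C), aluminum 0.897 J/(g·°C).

T_f ≈ 62.8 °C

Energy conservation, ΣQ = 0:
537*0.88*(T − 186) + 416*2.36*(T − 6.82) + 65.3*0.897*(T − 6.82) = 0
472.56(T − 186) + 981.76(T − 6.82) + 58.57(T − 6.82) = 0
(472.56 + 981.76 + 58.57) T = 472.56*186 + 981.76*6.82 + 58.57*6.82
T ≈ 62.79 °C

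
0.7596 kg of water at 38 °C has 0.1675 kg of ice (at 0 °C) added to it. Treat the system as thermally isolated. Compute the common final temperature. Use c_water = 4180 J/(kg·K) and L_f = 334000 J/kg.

Heat gained plus heat lost sum to zero:
fusion: m_ice L_f = 0.1675×334000 = 55945
  meltwater 0→T: 0.1675×4180×T = 700.15 T
  water cools: 0.7596×4180×(T − 38) = 3175.1(T − 38)
3875.3 T = 120655 − 55945 = 64710
T ≈ 16.70 °C — above 0 °C, consistent with complete melting.

T_f ≈ 16.7 °C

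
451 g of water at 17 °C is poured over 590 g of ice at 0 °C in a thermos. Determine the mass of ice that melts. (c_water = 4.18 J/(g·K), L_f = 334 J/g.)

Cooling the water to 0 °C releases 451·4.18·17 = 32048 J.
Melting all 590 g of ice would need 590·334 = 197060 J.
Since 32048 < 197060 J, not all the ice melts; equilibrium is at 0 °C.
m_melted·334 = 32048  ⇒  m_melted ≈ 95.95 g.

m_melted ≈ 96 g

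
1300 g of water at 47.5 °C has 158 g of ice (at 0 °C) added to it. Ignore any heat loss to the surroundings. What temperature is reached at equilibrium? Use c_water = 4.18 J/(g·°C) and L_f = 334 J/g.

T_f ≈ 33.7 °C

Heat gained plus heat lost sum to zero:
latent heat to melt: 158×334 = 52772; meltwater 0→T: 158×4.18×T = 660.44 T; water: 5434(T − 47.5)
6094.4 T = 258115 − 52772 = 205343
T ≈ 33.69 °C. Since T > 0 °C, the all-ice-melts assumption holds.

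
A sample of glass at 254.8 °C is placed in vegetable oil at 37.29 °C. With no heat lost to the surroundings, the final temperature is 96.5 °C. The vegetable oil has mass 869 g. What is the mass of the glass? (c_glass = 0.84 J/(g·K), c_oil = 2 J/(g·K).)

m ≈ 774 g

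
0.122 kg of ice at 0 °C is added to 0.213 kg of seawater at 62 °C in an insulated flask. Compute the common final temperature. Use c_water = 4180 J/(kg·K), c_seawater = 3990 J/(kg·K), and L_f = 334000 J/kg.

T_f ≈ 8.8 °C

Setting the total heat transfer to zero:
melt ice: 0.122·334000 = 40748; meltwater 0→T: 0.122·4180·T = 509.96 T; seawater: 849.87(T − 62)
1359.8 T = 52692 − 40748 = 11944
T ≈ 8.78 °C. Since T > 0 °C, the all-ice-melts assumption holds.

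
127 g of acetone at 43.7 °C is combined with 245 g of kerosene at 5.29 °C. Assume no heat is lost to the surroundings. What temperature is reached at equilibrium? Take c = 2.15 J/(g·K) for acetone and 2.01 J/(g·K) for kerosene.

T_f ≈ 19.0 °C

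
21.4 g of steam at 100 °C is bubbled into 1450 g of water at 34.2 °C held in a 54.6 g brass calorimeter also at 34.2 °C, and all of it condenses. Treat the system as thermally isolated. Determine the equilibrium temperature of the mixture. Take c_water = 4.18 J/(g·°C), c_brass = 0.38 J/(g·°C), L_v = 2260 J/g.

T_f ≈ 43.0 °C

Conservation of energy gives ΣQ = 0:
steam→water at 100 °C releases m L_v = 21.4×2260 = 48364; condensate cools 100→T: 21.4×4.18×(T − 100) = 89.45(T − 100); water warms: 1450×4.18×(T − 34.2) = 6061(T − 34.2); brass cup: 54.6×0.38×(T − 34.2) = 20.75(T − 34.2)
6171.2 T = 48364 + 8945.2 + 207996 = 265305
T ≈ 42.99 °C, under the boiling point, so the assumption holds.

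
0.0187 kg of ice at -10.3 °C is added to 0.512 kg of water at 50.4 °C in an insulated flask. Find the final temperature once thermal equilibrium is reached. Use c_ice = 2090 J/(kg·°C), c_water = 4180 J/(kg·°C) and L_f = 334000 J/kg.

T_f ≈ 45.6 °C

Energy balance with sensible and latent terms:
ice -10.3→0 °C: 0.0187×2090×10.3 = 402.55
  fusion: m_ice L_f = 0.0187×334000 = 6245.8
  meltwater 0→T: 0.0187×4180×T = 78.17 T
  water cools: 0.512×4180×(T − 50.4) = 2140.2(T − 50.4)
2218.3 T = 107864 − 6648.4 = 101216
T ≈ 45.63 °C — above 0 °C, consistent with complete melting.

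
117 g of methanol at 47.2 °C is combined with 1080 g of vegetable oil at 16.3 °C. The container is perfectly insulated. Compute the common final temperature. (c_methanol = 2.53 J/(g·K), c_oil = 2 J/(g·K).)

Setting the total heat transfer to zero:
117*2.53*(T − 47.2) + 1080*2*(T − 16.3) = 0
296.01(T − 47.2) + 2160(T − 16.3) = 0
2456 T = 49180
T = 49180/2456 ≈ 20.02 °C

T_f ≈ 20.0 °C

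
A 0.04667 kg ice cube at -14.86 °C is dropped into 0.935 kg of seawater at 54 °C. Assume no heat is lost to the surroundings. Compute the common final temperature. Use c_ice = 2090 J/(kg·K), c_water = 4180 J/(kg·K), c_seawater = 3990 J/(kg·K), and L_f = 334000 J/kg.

T_f ≈ 47.0 °C

Net heat exchanged in the isolated system is zero:
ice -14.86→0 °C: 0.04667·2090·14.86 = 1449.4; latent heat to melt: 0.04667·334000 = 15588; warm the meltwater: 195.08 T; seawater: 3730.7(T − 54)
3925.7 T = 201455 − 17037 = 184418
T ≈ 46.98 °C (positive, so assuming full melt was valid).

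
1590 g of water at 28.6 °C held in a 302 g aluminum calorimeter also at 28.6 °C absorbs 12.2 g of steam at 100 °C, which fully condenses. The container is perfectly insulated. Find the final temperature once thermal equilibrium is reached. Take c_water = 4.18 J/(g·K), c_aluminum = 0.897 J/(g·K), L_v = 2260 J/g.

T_f ≈ 33.1 °C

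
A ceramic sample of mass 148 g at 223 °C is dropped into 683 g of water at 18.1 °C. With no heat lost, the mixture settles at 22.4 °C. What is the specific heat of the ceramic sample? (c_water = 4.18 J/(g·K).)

Let T be the final temperature. ΣQ_i = 0:
148·c·(22.4 − 223) + 683·4.18·(22.4 − 18.1) = 0
-29689 c = -12276
c = -12276/-29689 ≈ 0.4135 J/(g·K)

c ≈ 0.413 J/(g·K)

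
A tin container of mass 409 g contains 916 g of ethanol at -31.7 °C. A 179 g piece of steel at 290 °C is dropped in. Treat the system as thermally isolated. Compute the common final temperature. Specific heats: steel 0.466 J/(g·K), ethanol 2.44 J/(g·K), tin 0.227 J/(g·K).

With ΣQ=0 the equilibrium temperature is the m·c-weighted mean:
T_f = (83.41·290 + 2235·(-31.7) + 92.84·(-31.7)) / (83.41 + 2235 + 92.84)
    = -49604 / 2411.3 ≈ -20.57 °C

T_f ≈ -20.6 °C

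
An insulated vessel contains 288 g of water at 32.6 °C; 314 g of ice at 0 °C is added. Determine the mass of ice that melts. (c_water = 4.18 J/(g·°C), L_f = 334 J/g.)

m_melted ≈ 118 g

Heat available from the water dropping to 0 °C: 288·4.18·32.6 = 39245 J.
Melting all 314 g of ice would need 314·334 = 104876 J.
Since 39245 < 104876 J, not all the ice melts; equilibrium is at 0 °C.
Mass melted = 39245/334 ≈ 117.5 g.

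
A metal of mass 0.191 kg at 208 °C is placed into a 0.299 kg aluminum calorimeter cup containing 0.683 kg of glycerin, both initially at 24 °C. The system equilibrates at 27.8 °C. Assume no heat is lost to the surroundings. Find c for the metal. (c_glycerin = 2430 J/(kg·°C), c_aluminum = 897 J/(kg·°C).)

Setting the total heat transfer to zero:
0.191×c×(27.8 − 208) + 0.683×2430×(27.8 − 24) + 0.299×897×(27.8 − 24) = 0
-34.42 c = -7326
c = -7326/-34.42 ≈ 212.9 J/(kg·°C)

c ≈ 213 J/(kg·°C)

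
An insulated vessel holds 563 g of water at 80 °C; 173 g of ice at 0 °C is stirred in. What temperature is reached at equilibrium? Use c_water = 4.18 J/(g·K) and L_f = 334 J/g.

T_f ≈ 42.4 °C

Setting the total heat transfer to zero:
melt ice: 173·334 = 57782
  warm the meltwater: 723.14 T
  water cools: 563·4.18·(T − 80) = 2353.3(T − 80)
3076.5 T = 188267 − 57782 = 130485
T ≈ 42.41 °C — above 0 °C, consistent with complete melting.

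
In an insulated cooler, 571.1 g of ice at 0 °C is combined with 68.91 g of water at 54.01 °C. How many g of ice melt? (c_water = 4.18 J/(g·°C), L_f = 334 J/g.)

Cooling the water to 0 °C releases 68.91·4.18·54.01 = 15557 J.
To melt every bit of ice: 571.1·334 = 190747 J.
15557 J < 190747 J, so only part of the ice melts and the system sits at 0 °C.
m_melted·334 = 15557  ⇒  m_melted ≈ 46.58 g.

m_melted ≈ 46.6 g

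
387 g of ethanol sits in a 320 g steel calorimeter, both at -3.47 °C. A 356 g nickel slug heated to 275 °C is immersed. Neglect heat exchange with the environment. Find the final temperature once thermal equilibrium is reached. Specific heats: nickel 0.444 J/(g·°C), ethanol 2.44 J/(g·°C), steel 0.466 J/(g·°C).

Let T be the final temperature. ΣQ_i = 0:
356×0.444×(T − 275) + 387×2.44×(T − (-3.47)) + 320×0.466×(T − (-3.47)) = 0
(158.06 + 944.28 + 149.12) T = 158.06×275 + 944.28×(-3.47) + 149.12×(-3.47)
T = 39674 / 1251.5 = 31.7 °C

T_f ≈ 31.7 °C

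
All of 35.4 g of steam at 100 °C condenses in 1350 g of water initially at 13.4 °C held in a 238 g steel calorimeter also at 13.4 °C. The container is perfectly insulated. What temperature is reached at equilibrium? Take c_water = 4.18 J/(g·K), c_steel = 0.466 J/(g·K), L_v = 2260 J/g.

Energy balance with sensible and latent terms:
latent heat released on condensation: 35.4×2260 = 80004; condensate cools 100→T: 35.4×4.18×(T − 100) = 147.97(T − 100); original water: 5643(T − 13.4); cup: 110.91(T − 13.4)
5901.9 T = 80004 + 14797 + 77102 = 171904
T ≈ 29.13 °C, under the boiling point, so the assumption holds.

T_f ≈ 29.1 °C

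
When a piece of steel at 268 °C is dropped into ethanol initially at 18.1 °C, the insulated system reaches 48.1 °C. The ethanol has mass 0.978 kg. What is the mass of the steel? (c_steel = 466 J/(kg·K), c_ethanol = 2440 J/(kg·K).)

m ≈ 0.699 kg

Net heat exchanged in the isolated system is zero:
m×466×(48.1 − 268) + 0.978×2440×(48.1 − 18.1) = 0
-102473 m = -71590
m = -71590/-102473 ≈ 0.6986 kg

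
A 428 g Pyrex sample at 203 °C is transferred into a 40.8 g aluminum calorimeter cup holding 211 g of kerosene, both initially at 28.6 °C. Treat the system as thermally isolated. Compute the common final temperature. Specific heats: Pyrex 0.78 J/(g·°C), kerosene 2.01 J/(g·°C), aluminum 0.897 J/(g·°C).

Taking heat into each body as positive, Σ m c ΔT = 0:
428×0.78×(T − 203) + 211×2.01×(T − 28.6) + 40.8×0.897×(T − 28.6) = 0
333.84(T − 203) + 424.11(T − 28.6) + 36.6(T − 28.6) = 0
794.55 T = 80946
T = 80946 / 794.55 = 102 °C

T_f ≈ 101.9 °C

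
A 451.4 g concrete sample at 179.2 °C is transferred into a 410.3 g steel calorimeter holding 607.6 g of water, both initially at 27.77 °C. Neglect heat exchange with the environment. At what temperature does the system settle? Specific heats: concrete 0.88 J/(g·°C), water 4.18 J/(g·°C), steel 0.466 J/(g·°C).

T_f ≈ 47.0 °C

Conservation of energy gives ΣQ = 0:
451.4*0.88*(T − 179.2) + 607.6*4.18*(T − 27.77) + 410.3*0.466*(T − 27.77) = 0
397.23(T − 179.2) + 2539.8(T − 27.77) + 191.2(T − 27.77) = 0
(397.23 + 2539.8 + 191.2) T = 397.23*179.2 + 2539.8*27.77 + 191.2*27.77
T = 147023/3128.2 ≈ 47.00 °C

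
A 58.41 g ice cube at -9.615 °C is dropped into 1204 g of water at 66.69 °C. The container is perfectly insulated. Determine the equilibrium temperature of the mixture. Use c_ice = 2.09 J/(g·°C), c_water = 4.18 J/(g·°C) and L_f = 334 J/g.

T_f ≈ 59.7 °C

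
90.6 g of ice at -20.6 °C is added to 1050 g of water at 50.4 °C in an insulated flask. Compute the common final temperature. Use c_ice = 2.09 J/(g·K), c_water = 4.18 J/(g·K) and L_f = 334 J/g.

T_f ≈ 39.2 °C

Sum of m c ΔT and latent-heat terms is zero:
ice -20.6→0 °C: 90.6×2.09×20.6 = 3900.7; latent heat to melt: 90.6×334 = 30260; meltwater 0→T: 90.6×4.18×T = 378.71 T; water: 4389(T − 50.4)
4767.7 T = 221206 − 34161 = 187045
T ≈ 39.23 °C — above 0 °C, consistent with complete melting.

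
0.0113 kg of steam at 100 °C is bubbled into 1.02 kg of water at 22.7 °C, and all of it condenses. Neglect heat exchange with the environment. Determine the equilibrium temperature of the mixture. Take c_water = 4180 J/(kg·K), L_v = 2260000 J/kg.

Let T be the final temperature. ΣQ_i = 0:
steam→water at 100 °C releases m L_v = 0.0113·2260000 = 25538; condensed water 100 °C→T: 47.23(T − 100); water warms: 1.02·4180·(T − 22.7) = 4263.6(T − 22.7)
4310.8 T = 25538 + 4723.4 + 96784 = 127045
T ≈ 29.47 °C — below 100 °C, confirming all the steam condensed.

T_f ≈ 29.5 °C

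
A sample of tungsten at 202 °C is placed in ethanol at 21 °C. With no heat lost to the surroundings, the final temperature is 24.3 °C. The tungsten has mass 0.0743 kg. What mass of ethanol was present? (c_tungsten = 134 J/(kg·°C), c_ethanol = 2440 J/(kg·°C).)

m ≈ 0.22 kg

Heat lost by the tungsten = heat gained by the ethanol:
0.0743×134×(202 − 24.3) = m×2440×(24.3 − 21)
8052 m = 1769.2  ⇒  m ≈ 0.2197 kg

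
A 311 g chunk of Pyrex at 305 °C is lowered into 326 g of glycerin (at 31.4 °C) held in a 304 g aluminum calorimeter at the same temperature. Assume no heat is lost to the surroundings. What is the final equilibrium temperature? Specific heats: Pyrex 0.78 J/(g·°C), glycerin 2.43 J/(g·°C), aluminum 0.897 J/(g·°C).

T_f ≈ 82.2 °C

Let T be the final temperature. ΣQ_i = 0:
311*0.78*(T − 305) + 326*2.43*(T − 31.4) + 304*0.897*(T − 31.4) = 0
242.58(T − 305) + 792.18(T − 31.4) + 272.69(T − 31.4) = 0
(242.58 + 792.18 + 272.69) T = 242.58*305 + 792.18*31.4 + 272.69*31.4
T = 107424 / 1307.4 = 82.2 °C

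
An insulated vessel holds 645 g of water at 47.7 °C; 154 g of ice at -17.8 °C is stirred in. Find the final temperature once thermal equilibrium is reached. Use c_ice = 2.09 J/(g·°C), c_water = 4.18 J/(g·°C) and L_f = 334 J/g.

T_f ≈ 21.4 °C

Energy conservation, ΣQ = 0:
warm ice to 0 °C: 154×2.09×(0 − (-17.8)) = 5729.1; fusion: m_ice L_f = 154×334 = 51436; meltwater 0→T: 154×4.18×T = 643.72 T; water cools: 645×4.18×(T − 47.7) = 2696.1(T − 47.7)
3339.8 T = 128604 − 57165 = 71439
T ≈ 21.39 °C. Since T > 0 °C, the all-ice-melts assumption holds.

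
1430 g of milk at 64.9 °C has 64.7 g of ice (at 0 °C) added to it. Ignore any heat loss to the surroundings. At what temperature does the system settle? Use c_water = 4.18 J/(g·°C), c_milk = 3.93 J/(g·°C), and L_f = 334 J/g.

T_f ≈ 58.3 °C

Heat gained plus heat lost sum to zero:
fusion: m_ice L_f = 64.7·334 = 21610
  meltwater 0→T: 64.7·4.18·T = 270.45 T
  milk: 5619.9(T − 64.9)
5890.3 T = 364732 − 21610 = 343122
T ≈ 58.25 °C (positive, so assuming full melt was valid).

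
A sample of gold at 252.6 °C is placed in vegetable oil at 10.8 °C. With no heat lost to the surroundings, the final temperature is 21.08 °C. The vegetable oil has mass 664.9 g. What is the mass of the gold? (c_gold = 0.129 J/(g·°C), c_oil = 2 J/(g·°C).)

m ≈ 458 g

Net heat exchanged in the isolated system is zero:
m·0.129·(21.08 − 252.6) + 664.9·2·(21.08 − 10.8) = 0
-29.87 m = -13670
m = -13670/-29.87 ≈ 457.7 g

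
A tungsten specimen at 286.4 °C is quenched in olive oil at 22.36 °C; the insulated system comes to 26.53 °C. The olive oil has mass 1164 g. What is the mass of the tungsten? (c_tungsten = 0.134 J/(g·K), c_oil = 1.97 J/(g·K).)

m ≈ 275 g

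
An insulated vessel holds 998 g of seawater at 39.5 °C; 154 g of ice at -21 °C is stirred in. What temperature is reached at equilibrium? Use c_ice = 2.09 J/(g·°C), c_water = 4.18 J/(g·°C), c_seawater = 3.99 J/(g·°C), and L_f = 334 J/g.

T_f ≈ 21.4 °C

Energy conservation, ΣQ = 0:
warm ice to 0 °C: 154×2.09×(0 − (-21)) = 6759.1; fusion: m_ice L_f = 154×334 = 51436; meltwater 0→T: 154×4.18×T = 643.72 T; seawater: 3982(T − 39.5)
4625.7 T = 157290 − 58195 = 99095
T ≈ 21.42 °C (positive, so assuming full melt was valid).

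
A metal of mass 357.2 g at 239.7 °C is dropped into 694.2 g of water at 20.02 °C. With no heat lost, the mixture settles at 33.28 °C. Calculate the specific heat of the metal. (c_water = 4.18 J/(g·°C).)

c ≈ 0.522 J/(g·°C)

Net heat exchanged in the isolated system is zero:
357.2×c×(33.28 − 239.7) + 694.2×4.18×(33.28 − 20.02) = 0
-73733 c = -38477
c = -38477/-73733 ≈ 0.5218 J/(g·°C)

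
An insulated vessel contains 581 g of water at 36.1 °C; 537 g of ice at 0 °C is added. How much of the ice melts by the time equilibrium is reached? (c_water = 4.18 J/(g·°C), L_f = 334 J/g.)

m_melted ≈ 262 g

Cooling the water to 0 °C releases 581×4.18×36.1 = 87672 J.
Fully melting the ice requires m_ice L_f = 537×334 = 179358 J.
That's not enough to melt it all — equilibrium is at 0 °C with ice remaining.
m_melted×334 = 87672  ⇒  m_melted ≈ 262.5 g.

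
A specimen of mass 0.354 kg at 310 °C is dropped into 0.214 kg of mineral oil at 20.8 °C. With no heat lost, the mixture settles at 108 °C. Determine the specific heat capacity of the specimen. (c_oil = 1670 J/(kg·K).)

Heat lost by the specimen = heat gained by the oil:
0.354·c·(310 − 108) = 0.214·1670·(108 − 20.8)
71.51 c = 31164  ⇒  c ≈ 435.8 J/(kg·K)

c ≈ 436 J/(kg·K)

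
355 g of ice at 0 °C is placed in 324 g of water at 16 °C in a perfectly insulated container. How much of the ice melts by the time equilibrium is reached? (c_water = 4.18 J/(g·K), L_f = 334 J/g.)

Water can give up m c ΔT = 324·4.18·16 = 21669 J before reaching 0 °C.
Melting all 355 g of ice would need 355·334 = 118570 J.
Since 21669 < 118570 J, not all the ice melts; equilibrium is at 0 °C.
m_melted·334 = 21669  ⇒  m_melted ≈ 64.88 g.

m_melted ≈ 64.9 g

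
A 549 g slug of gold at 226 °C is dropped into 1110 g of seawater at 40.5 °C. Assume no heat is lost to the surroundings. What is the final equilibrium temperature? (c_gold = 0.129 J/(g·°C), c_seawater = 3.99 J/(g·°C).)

Net heat exchanged in the isolated system is zero:
549×0.129×(T − 226) + 1110×3.99×(T − 40.5) = 0
70.82(T − 226) + 4428.9(T − 40.5) = 0
(70.82 + 4428.9) T = 70.82×226 + 4428.9×40.5
T = 195376/4499.7 ≈ 43.42 °C

T_f ≈ 43.4 °C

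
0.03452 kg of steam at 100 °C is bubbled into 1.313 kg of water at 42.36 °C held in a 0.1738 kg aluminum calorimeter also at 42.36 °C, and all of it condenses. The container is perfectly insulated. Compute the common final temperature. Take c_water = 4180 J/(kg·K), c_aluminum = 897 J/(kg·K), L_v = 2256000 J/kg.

T_f ≈ 57.3 °C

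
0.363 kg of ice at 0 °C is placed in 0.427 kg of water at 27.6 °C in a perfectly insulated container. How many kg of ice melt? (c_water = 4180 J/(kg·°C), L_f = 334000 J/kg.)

m_melted ≈ 0.147 kg

Heat available from the water dropping to 0 °C: 0.427·4180·27.6 = 49262 J.
Melting all 0.363 kg of ice would need 0.363·334000 = 121242 J.
Since 49262 < 121242 J, not all the ice melts; equilibrium is at 0 °C.
m_melt = 49262 / L_f = 0.1475 kg.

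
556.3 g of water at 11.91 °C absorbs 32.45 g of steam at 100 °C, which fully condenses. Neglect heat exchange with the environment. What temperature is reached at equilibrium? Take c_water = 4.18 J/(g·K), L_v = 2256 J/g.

Energy balance with sensible and latent terms:
condense steam: −32.45×2256 = −73207; condensed water 100 °C→T: 135.64(T − 100); water warms: 556.3×4.18×(T − 11.91) = 2325.3(T − 11.91)
2461 T = 73207 + 13564 + 27695 = 114466
T ≈ 46.51 °C — below 100 °C, confirming all the steam condensed.

T_f ≈ 46.5 °C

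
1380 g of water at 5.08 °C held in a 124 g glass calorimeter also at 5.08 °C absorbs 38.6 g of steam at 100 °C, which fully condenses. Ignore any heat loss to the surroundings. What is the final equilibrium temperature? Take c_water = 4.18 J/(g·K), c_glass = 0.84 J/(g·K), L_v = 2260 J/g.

T_f ≈ 22.1 °C

Let T be the final temperature. ΣQ_i = 0:
steam→water at 100 °C releases m L_v = 38.6·2260 = 87236; condensate cools 100→T: 38.6·4.18·(T − 100) = 161.35(T − 100); original water: 5768.4(T − 5.08); cup: 104.16(T − 5.08)
6033.9 T = 87236 + 16135 + 29833 = 133203
T ≈ 22.08 °C, under the boiling point, so the assumption holds.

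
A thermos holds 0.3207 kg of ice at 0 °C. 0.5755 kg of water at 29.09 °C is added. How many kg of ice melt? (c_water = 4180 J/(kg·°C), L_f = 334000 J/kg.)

Cooling the water to 0 °C releases 0.5755·4180·29.09 = 69979 J.
Fully melting the ice requires m_ice L_f = 0.3207·334000 = 107114 J.
69979 J < 107114 J, so only part of the ice melts and the system sits at 0 °C.
m_melted·334000 = 69979  ⇒  m_melted ≈ 0.2095 kg.

m_melted ≈ 0.21 kg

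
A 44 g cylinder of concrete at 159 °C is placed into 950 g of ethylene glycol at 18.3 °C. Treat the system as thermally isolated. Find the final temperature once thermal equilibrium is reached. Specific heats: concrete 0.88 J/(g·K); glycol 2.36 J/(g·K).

T_f ≈ 20.7 °C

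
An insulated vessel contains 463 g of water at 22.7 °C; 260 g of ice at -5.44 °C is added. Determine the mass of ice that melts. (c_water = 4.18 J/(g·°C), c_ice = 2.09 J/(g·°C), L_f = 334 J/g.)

Cooling the water to 0 °C releases 463×4.18×22.7 = 43932 J.
Of that, 260×2.09×5.44 = 2956.1 J goes to bring the ice to 0 °C, leaving 40976 J.
To melt every bit of ice: 260×334 = 86840 J.
That's not enough to melt it all — equilibrium is at 0 °C with ice remaining.
Mass melted = 40976/334 ≈ 122.7 g.

m_melted ≈ 123 g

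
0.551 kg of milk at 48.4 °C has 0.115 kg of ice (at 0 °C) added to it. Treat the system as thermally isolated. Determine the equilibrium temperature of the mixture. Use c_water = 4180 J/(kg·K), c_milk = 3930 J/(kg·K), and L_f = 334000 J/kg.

Heat gained plus heat lost sum to zero:
latent heat to melt: 0.115·334000 = 38410
  meltwater 0→T: 0.115·4180·T = 480.7 T
  milk cools: 0.551·3930·(T − 48.4) = 2165.4(T − 48.4)
2646.1 T = 104807 − 38410 = 66397
T ≈ 25.09 °C — above 0 °C, consistent with complete melting.

T_f ≈ 25.1 °C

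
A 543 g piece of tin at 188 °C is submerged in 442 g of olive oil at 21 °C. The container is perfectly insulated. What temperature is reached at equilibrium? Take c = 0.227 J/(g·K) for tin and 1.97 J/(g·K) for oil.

T_f ≈ 41.7 °C

With ΣQ=0 the equilibrium temperature is the m·c-weighted mean:
T_f = (123.26×188 + 870.74×21) / (123.26 + 870.74)
    = 41459 / 994 ≈ 41.71 °C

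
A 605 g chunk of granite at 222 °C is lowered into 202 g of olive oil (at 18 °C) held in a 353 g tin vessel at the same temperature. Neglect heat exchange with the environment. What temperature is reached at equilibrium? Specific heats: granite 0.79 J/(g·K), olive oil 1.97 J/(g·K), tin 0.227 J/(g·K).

Net heat exchanged in the isolated system is zero:
605*0.79*(T − 222) + 202*1.97*(T − 18) + 353*0.227*(T − 18) = 0
477.95(T − 222) + 397.94(T − 18) + 80.13(T − 18) = 0
(477.95 + 397.94 + 80.13) T = 477.95*222 + 397.94*18 + 80.13*18
T ≈ 119.99 °C

T_f ≈ 120.0 °C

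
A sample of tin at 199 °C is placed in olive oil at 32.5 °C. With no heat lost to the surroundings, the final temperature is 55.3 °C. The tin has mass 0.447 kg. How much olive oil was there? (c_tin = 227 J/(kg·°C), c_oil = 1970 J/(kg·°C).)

Heat lost by the tin = heat gained by the oil:
0.447·227·(199 − 55.3) = m·1970·(55.3 − 32.5)
44916 m = 14581  ⇒  m ≈ 0.3246 kg

m ≈ 0.325 kg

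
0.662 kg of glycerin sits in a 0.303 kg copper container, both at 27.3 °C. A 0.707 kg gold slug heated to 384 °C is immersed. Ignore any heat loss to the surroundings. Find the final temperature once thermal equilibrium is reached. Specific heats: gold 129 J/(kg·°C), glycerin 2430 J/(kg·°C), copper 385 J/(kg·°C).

Let T be the final temperature. ΣQ_i = 0:
0.707·129·(T − 384) + 0.662·2430·(T − 27.3) + 0.303·385·(T − 27.3) = 0
91.2(T − 384) + 1608.7(T − 27.3) + 116.66(T − 27.3) = 0
1816.5 T = 82123
T = 82123 / 1816.5 = 45.2 °C

T_f ≈ 45.2 °C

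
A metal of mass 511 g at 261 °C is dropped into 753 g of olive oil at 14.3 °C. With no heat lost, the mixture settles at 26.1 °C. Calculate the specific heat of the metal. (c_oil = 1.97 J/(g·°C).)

Setting the total heat transfer to zero:
511×c×(26.1 − 261) + 753×1.97×(26.1 − 14.3) = 0
-120034 c = -17504
c = -17504/-120034 ≈ 0.1458 J/(g·°C)

c ≈ 0.146 J/(g·°C)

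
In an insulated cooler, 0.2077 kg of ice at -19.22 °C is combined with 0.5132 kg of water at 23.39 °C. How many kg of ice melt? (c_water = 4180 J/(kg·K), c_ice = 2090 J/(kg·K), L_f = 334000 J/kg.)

m_melted ≈ 0.125 kg

Cooling the water to 0 °C releases 0.5132·4180·23.39 = 50176 J.
Of that, 0.2077·2090·19.22 = 8343.3 J goes to bring the ice to 0 °C, leaving 41832 J.
To melt every bit of ice: 0.2077·334000 = 69372 J.
Since 41832 < 69372 J, not all the ice melts; equilibrium is at 0 °C.
Mass melted = 41832/334000 ≈ 0.1252 kg.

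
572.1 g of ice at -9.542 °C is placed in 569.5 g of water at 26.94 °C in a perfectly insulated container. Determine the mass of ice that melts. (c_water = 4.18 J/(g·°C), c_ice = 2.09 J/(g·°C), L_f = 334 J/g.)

m_melted ≈ 158 g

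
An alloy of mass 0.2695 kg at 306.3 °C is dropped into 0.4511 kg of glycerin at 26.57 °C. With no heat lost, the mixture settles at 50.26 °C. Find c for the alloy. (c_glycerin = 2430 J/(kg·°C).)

c ≈ 376 J/(kg·°C)

m_s c (T_s − T_f) = m_glycerin c_glycerin (T_f − T_0):
0.2695×c×(306.3 − 50.26) = 0.4511×2430×(50.26 − 26.57)
69 c = 25968  ⇒  c ≈ 376.3 J/(kg·°C)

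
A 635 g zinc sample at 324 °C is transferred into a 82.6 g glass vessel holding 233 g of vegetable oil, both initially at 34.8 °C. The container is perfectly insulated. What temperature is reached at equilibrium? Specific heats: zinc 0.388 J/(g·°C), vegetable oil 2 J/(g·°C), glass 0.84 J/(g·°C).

Setting the total heat transfer to zero:
635×0.388×(T − 324) + 233×2×(T − 34.8) + 82.6×0.84×(T − 34.8) = 0
246.38(T − 324) + 466(T − 34.8) + 69.38(T − 34.8) = 0
(246.38 + 466 + 69.38) T = 246.38×324 + 466×34.8 + 69.38×34.8
T = 98458/781.76 ≈ 125.94 °C

T_f ≈ 125.9 °C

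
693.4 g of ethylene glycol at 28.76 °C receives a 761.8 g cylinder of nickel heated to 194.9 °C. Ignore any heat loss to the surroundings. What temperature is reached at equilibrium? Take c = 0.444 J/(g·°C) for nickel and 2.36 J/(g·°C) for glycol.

Let T be the final temperature. ΣQ_i = 0:
761.8*0.444*(T − 194.9) + 693.4*2.36*(T − 28.76) = 0
338.24(T − 194.9) + 1636.4(T − 28.76) = 0
1974.7 T = 112986
T ≈ 57.22 °C

T_f ≈ 57.2 °C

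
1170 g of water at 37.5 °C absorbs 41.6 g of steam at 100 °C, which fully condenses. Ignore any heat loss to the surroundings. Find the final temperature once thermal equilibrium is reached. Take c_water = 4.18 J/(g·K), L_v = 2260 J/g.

Let T be the final temperature. ΣQ_i = 0:
steam→water at 100 °C releases m L_v = 41.6×2260 = 94016; condensed water 100 °C→T: 173.89(T − 100); original water: 4890.6(T − 37.5)
5064.5 T = 94016 + 17389 + 183397 = 294802
T ≈ 58.21 °C, under the boiling point, so the assumption holds.

T_f ≈ 58.2 °C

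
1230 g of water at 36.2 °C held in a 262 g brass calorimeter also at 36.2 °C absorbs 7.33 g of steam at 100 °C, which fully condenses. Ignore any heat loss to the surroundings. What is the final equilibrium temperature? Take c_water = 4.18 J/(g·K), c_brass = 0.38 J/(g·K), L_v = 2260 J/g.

T_f ≈ 39.7 °C

Energy balance with sensible and latent terms:
steam→water at 100 °C releases m L_v = 7.33×2260 = 16566; condensate cools 100→T: 7.33×4.18×(T − 100) = 30.64(T − 100); original water: 5141.4(T − 36.2); brass cup: 262×0.38×(T − 36.2) = 99.56(T − 36.2)
5271.6 T = 16566 + 3063.9 + 189723 = 209352
T ≈ 39.71 °C (< 100 °C, so full condensation is consistent).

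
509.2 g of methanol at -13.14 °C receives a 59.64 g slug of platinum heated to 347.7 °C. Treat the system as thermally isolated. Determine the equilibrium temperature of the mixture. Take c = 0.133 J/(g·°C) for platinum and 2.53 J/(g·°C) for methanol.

T_f ≈ -10.9 °C

Let T be the final temperature. ΣQ_i = 0:
59.64×0.133×(T − 347.7) + 509.2×2.53×(T − (-13.14)) = 0
7.932(T − 347.7) + 1288.3(T − (-13.14)) = 0
1296.2 T = -14170
T = -14170 / 1296.2 = -10.9 °C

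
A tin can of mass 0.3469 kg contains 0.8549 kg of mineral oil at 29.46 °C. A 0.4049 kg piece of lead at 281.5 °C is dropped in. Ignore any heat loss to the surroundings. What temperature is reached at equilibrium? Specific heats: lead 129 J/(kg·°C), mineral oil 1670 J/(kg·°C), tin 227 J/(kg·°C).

T_f ≈ 37.9 °C

Setting the total heat transfer to zero:
0.4049*129*(T − 281.5) + 0.8549*1670*(T − 29.46) + 0.3469*227*(T − 29.46) = 0
1558.7 T = 59083
T ≈ 37.91 °C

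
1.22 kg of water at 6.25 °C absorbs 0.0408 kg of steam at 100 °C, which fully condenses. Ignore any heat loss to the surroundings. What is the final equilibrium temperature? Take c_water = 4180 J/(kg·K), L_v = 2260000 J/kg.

Energy conservation, ΣQ = 0:
steam→water at 100 °C releases m L_v = 0.0408×2260000 = 92208; condensed water 100 °C→T: 170.54(T − 100); water warms: 1.22×4180×(T − 6.25) = 5099.6(T − 6.25)
5270.1 T = 92208 + 17054 + 31872 = 141135
T ≈ 26.78 °C, under the boiling point, so the assumption holds.

T_f ≈ 26.8 °C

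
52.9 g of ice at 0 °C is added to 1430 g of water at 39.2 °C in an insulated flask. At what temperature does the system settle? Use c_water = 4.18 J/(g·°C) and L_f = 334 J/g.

T_f ≈ 35.0 °C

Conservation of energy gives ΣQ = 0:
latent heat to melt: 52.9·334 = 17669; warm the meltwater: 221.12 T; water cools: 1430·4.18·(T − 39.2) = 5977.4(T − 39.2)
6198.5 T = 234314 − 17669 = 216645
T ≈ 34.95 °C — above 0 °C, consistent with complete melting.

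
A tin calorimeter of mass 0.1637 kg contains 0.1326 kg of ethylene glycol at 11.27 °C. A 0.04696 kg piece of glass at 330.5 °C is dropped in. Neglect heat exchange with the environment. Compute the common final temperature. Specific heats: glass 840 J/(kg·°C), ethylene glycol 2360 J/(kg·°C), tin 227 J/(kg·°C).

T_f ≈ 43.6 °C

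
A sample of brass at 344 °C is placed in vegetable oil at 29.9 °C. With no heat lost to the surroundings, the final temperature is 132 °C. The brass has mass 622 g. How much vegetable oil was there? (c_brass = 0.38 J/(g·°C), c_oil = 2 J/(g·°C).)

m ≈ 245 g

Setting the total heat transfer to zero:
622·0.38·(132 − 344) + m·2·(132 − 29.9) = 0
204.2 m = 50108
m = 50108/204.2 ≈ 245.4 g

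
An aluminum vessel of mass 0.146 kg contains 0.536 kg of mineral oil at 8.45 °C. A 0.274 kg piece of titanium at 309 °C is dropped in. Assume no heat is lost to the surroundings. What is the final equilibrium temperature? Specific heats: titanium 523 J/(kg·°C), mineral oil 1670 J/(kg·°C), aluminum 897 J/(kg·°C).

T_f ≈ 45.3 °C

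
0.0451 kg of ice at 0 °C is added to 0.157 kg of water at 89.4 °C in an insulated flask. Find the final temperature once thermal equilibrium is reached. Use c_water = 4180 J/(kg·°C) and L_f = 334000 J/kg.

Net heat exchanged in the isolated system is zero:
latent heat to melt: 0.0451×334000 = 15063; warm the meltwater: 188.52 T; water: 656.26(T − 89.4)
844.78 T = 58670 − 15063 = 43606
T ≈ 51.62 °C (positive, so assuming full melt was valid).

T_f ≈ 51.6 °C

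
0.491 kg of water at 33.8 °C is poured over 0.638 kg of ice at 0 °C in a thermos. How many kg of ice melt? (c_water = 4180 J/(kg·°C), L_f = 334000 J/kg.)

Water can give up m c ΔT = 0.491×4180×33.8 = 69370 J before reaching 0 °C.
To melt every bit of ice: 0.638×334000 = 213092 J.
Since 69370 < 213092 J, not all the ice melts; equilibrium is at 0 °C.
m_melted×334000 = 69370  ⇒  m_melted ≈ 0.2077 kg.

m_melted ≈ 0.208 kg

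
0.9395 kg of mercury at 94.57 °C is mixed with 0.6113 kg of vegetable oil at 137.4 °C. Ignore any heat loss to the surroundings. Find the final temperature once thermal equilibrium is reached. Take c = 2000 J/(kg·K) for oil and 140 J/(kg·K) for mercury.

T_f ≈ 133.2 °C

Heat gained plus heat lost sum to zero:
0.6113·2000·(T − 137.4) + 0.9395·140·(T − 94.57) = 0
1222.6(T − 137.4) + 131.53(T − 94.57) = 0
1354.1 T = 180424
T = 180424/1354.1 ≈ 133.24 °C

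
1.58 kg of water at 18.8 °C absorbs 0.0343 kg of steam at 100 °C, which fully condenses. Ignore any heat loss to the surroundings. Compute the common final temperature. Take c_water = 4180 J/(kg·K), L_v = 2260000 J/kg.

Let T be the final temperature. ΣQ_i = 0:
latent heat released on condensation: 0.0343×2260000 = 77518
  condensed water 100 °C→T: 143.37(T − 100)
  original water: 6604.4(T − 18.8)
6747.8 T = 77518 + 14337 + 124163 = 216018
T ≈ 32.01 °C — below 100 °C, confirming all the steam condensed.

T_f ≈ 32.0 °C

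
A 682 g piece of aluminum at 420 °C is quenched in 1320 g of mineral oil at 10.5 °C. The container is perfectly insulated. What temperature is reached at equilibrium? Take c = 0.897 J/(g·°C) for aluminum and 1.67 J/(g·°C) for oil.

With ΣQ=0 the equilibrium temperature is the m·c-weighted mean:
T_f = (611.75·420 + 2204.4·10.5) / (611.75 + 2204.4)
    = 280083 / 2816.2 ≈ 99.46 °C

T_f ≈ 99.5 °C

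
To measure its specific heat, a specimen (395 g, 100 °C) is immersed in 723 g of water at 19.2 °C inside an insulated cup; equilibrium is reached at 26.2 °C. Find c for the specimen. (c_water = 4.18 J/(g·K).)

c ≈ 0.726 J/(g·K)

m_s c (T_s − T_f) = m_water c_water (T_f − T_0):
395·c·(100 − 26.2) = 723·4.18·(26.2 − 19.2)
29151 c = 21155  ⇒  c ≈ 0.7257 J/(g·K)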